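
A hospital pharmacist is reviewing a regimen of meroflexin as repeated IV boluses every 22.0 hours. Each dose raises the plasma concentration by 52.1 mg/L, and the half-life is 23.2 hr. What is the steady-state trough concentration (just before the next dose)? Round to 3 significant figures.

k = ln 2 / 23.2 = 0.02988 hr⁻¹
Fraction remaining after one interval: e^(−kτ) = e^(−0.02988 × 22.0) = 0.5183
R = 1 / (1 − 0.5183) = 2.076
Css,max = 52.1 × 2.076 = 108.1 mg/L
Css,min = Css,max × e^(−kτ) = 108.1 × 0.5183 ≈ 56.0 mg/L

56.0 mg/L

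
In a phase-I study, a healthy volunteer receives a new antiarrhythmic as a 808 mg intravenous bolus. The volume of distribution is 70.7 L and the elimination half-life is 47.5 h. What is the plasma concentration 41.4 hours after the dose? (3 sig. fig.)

6.25 mg/L

C₀ = dose / V = 808 / 70.7 = 11.43 mg/L
k = ln 2 / 47.5 = 0.01459 h⁻¹
C(t) = C₀ e^(−kt) = 11.43 × e^(−0.01459 × 41.4) = 11.43 × e^(−0.6041) = 11.43 × 0.5465 ≈ 6.25 mg/L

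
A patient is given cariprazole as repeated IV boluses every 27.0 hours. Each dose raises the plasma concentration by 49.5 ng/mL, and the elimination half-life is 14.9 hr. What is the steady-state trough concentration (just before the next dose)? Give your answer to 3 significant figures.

k = ln 2 / 14.9 = 0.04652 hr⁻¹
Fraction remaining after one interval: e^(−kτ) = e^(−0.04652 × 27.0) = 0.2848
R = 1 / (1 − 0.2848) = 1.398
Css,max = 49.5 × 1.398 = 69.21 ng/mL
Css,min = Css,max × e^(−kτ) = 69.21 × 0.2848 ≈ 19.7 ng/mL

19.7 ng/mL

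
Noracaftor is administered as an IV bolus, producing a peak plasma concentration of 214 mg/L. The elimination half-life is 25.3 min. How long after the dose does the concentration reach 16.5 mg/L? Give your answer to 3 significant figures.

93.5 minutes

k = ln 2 / 25.3 = 0.02740 min⁻¹
C(t) = C₀ e^(−kt)  ⇒  t = ln(C₀/C) / k
t = ln(214/16.5) / 0.02740 = 2.563 / 0.02740 ≈ 93.5 minutes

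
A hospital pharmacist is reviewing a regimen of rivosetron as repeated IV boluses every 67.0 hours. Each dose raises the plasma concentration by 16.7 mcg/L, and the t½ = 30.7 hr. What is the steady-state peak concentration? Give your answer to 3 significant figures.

k = ln 2 / 30.7 = 0.02258 hr⁻¹
Fraction remaining after one interval: e^(−kτ) = e^(−0.02258 × 67.0) = 0.2203
R = 1 / (1 − 0.2203) = 1.283
Css,max = 16.7 × 1.283 ≈ 21.4 mcg/L

21.4 mcg/L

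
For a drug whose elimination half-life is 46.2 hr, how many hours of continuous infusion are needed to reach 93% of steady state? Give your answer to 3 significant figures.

k = ln 2 / 46.2 = 0.01500 hr⁻¹
f = 1 − e^(−kt)  ⇒  t = −ln(1 − f) / k
t = −ln(1 − 0.93) / 0.01500 = 2.659 / 0.01500 ≈ 177 hours

177 hours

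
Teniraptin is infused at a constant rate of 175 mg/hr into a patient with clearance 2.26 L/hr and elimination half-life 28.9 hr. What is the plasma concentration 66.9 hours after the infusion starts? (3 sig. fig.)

61.9 mg/L

Css = rate / CL = 175 / 2.26 = 77.43 mg/L
k = ln 2 / 28.9 = 0.02398 hr⁻¹
C(t) = Css (1 − e^(−kt)) = 77.43 × (1 − e^(−1.605)) = 77.43 × 0.7990 ≈ 61.9 mg/L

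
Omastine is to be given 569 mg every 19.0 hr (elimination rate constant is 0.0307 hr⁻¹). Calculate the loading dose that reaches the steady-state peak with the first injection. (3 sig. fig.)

1290 mg

Accumulation ratio R = 1 / (1 − e^(−kτ)) = 1 / (1 − e^(−0.03070×19.0)) = 1 / (1 − 0.5581) = 2.263
Loading dose = maintenance dose × R = 569 × 2.263 ≈ 1290 mg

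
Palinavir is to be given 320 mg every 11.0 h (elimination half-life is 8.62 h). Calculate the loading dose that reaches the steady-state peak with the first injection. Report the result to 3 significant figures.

545 mg

k = ln 2 / 8.62 = 0.08041 h⁻¹
Accumulation ratio R = 1 / (1 − e^(−kτ)) = 1 / (1 − e^(−0.08041×11.0)) = 1 / (1 − 0.4129) = 1.703
Loading dose = maintenance dose × R = 320 × 1.703 ≈ 545 mg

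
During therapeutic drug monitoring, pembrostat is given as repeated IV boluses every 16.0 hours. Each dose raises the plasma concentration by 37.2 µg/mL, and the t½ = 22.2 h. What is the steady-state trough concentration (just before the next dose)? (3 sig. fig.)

k = ln 2 / 22.2 = 0.03122 h⁻¹
Fraction remaining after one interval: e^(−kτ) = e^(−0.03122 × 16.0) = 0.6068
R = 1 / (1 − 0.6068) = 2.543
Css,max = 37.2 × 2.543 = 94.61 µg/mL
Css,min = Css,max × e^(−kτ) = 94.61 × 0.6068 ≈ 57.4 µg/mL

57.4 µg/mL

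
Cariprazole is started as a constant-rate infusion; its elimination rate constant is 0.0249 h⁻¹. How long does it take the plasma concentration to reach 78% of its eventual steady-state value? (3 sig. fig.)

f = 1 − e^(−kt)  ⇒  t = −ln(1 − f) / k
t = −ln(1 − 0.78) / 0.02490 = 1.514 / 0.02490 ≈ 60.8 hours

60.8 hours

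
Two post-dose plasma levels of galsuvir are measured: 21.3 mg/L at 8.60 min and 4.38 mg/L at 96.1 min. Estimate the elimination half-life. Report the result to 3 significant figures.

38.3 minutes

k = ln(C₁/C₂) / (t₂ − t₁) = ln(21.3/4.38) / (96.1 − 8.60)
  = 1.582 / 87.50 = 0.01808 min⁻¹
t½ = ln 2 / k = ln 2 / 0.01808 ≈ 38.3 minutes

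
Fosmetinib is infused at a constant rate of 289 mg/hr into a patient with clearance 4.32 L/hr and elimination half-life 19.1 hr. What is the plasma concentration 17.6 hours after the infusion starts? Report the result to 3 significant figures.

31.6 µg/mL

Css = rate / CL = 289 / 4.32 = 66.90 µg/mL
k = ln 2 / 19.1 = 0.03629 hr⁻¹
C(t) = Css (1 − e^(−kt)) = 66.90 × (1 − e^(−0.6387)) = 66.90 × 0.4720 ≈ 31.6 µg/mL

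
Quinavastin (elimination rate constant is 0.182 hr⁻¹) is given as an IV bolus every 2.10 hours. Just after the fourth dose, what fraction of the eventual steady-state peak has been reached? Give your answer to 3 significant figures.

f_n = 1 − e^(−nkτ) = 1 − e^(−4 × 0.1820 × 2.10) = 1 − e^(−1.529) = 1 − 0.2168 ≈ 0.783

0.783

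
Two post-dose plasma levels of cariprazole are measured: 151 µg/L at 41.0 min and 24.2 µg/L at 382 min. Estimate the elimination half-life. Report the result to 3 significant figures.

129 minutes

k = ln(C₁/C₂) / (t₂ − t₁) = ln(151/24.2) / (382 − 41.0)
  = 1.831 / 341.0 = 0.005369 min⁻¹
t½ = ln 2 / k = ln 2 / 0.005369 ≈ 129 minutes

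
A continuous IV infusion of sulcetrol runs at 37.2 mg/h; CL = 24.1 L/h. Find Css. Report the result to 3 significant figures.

Css = infusion rate / CL = 37.2 / 24.1 ≈ 1.54 µg/mL

1.54 µg/mL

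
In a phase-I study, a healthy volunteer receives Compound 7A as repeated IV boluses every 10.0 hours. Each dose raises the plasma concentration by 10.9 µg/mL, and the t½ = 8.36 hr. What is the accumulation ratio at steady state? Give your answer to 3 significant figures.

1.77

k = ln 2 / 8.36 = 0.08291 hr⁻¹
Fraction remaining after one interval: e^(−kτ) = e^(−0.08291 × 10.0) = 0.4364
R = 1 / (1 − 0.4364) = 1 / 0.5636 ≈ 1.77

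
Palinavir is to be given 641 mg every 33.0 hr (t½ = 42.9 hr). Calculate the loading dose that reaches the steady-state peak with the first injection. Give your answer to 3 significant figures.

k = ln 2 / 42.9 = 0.01616 hr⁻¹
Accumulation ratio R = 1 / (1 − e^(−kτ)) = 1 / (1 − e^(−0.01616×33.0)) = 1 / (1 − 0.5867) = 2.420
Loading dose = maintenance dose × R = 641 × 2.420 ≈ 1550 mg

1550 mg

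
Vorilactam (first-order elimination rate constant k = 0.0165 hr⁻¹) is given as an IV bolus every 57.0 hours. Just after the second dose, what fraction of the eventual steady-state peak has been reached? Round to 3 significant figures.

0.848

f_n = 1 − e^(−nkτ) = 1 − e^(−2 × 0.01650 × 57.0) = 1 − e^(−1.881) = 1 − 0.1524 ≈ 0.848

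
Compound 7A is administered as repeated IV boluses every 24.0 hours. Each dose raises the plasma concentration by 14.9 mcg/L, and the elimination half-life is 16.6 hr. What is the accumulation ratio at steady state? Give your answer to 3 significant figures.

1.58

k = ln 2 / 16.6 = 0.04176 hr⁻¹
Fraction remaining after one interval: e^(−kτ) = e^(−0.04176 × 24.0) = 0.3671
R = 1 / (1 − 0.3671) = 1 / 0.6329 ≈ 1.58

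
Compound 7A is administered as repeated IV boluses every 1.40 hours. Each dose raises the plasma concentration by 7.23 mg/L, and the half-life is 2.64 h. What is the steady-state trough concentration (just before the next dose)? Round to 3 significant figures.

16.3 mg/L

k = ln 2 / 2.64 = 0.2626 h⁻¹
Fraction remaining after one interval: e^(−kτ) = e^(−0.2626 × 1.40) = 0.6924
R = 1 / (1 − 0.6924) = 3.251
Css,max = 7.23 × 3.251 = 23.51 mg/L
Css,min = Css,max × e^(−kτ) = 23.51 × 0.6924 ≈ 16.3 mg/L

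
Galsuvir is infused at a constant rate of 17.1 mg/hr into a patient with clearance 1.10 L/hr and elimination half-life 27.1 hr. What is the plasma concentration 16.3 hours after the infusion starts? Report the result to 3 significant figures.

Css = rate / CL = 17.1 / 1.10 = 15.55 mg/L
k = ln 2 / 27.1 = 0.02558 hr⁻¹
C(t) = Css (1 − e^(−kt)) = 15.55 × (1 − e^(−0.4169)) = 15.55 × 0.3409 ≈ 5.30 mg/L

5.30 mg/L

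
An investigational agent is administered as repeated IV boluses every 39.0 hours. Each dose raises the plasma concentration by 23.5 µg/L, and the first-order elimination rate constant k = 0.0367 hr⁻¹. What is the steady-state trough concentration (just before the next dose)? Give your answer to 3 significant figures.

7.38 µg/L

Fraction remaining after one interval: e^(−kτ) = e^(−0.03670 × 39.0) = 0.2390
R = 1 / (1 − 0.2390) = 1.314
Css,max = 23.5 × 1.314 = 30.88 µg/L
Css,min = Css,max × e^(−kτ) = 30.88 × 0.2390 ≈ 7.38 µg/L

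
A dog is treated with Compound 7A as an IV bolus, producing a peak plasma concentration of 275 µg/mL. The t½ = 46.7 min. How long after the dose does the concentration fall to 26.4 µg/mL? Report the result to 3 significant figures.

158 minutes

k = ln 2 / 46.7 = 0.01484 min⁻¹
C(t) = C₀ e^(−kt)  ⇒  t = ln(C₀/C) / k
t = ln(275/26.4) / 0.01484 = 2.343 / 0.01484 ≈ 158 minutes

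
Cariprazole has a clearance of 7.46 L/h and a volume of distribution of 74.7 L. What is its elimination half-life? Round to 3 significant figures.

k = CL / V = 7.46 / 74.7 = 0.09987 h⁻¹
t½ = ln 2 / k = ln 2 / 0.09987 ≈ 6.94 hours

6.94 hours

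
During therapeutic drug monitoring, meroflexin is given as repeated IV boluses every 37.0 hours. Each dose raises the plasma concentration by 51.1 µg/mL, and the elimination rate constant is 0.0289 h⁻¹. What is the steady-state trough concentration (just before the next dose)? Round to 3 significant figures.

26.7 µg/mL

Fraction remaining after one interval: e^(−kτ) = e^(−0.02890 × 37.0) = 0.3432
R = 1 / (1 − 0.3432) = 1.523
Css,max = 51.1 × 1.523 = 77.81 µg/mL
Css,min = Css,max × e^(−kτ) = 77.81 × 0.3432 ≈ 26.7 µg/mL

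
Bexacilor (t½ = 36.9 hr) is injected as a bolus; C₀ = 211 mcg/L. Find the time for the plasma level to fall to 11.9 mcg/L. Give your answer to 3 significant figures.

k = ln 2 / 36.9 = 0.01878 hr⁻¹
C(t) = C₀ e^(−kt)  ⇒  t = ln(C₀/C) / k
t = ln(211/11.9) / 0.01878 = 2.875 / 0.01878 ≈ 153 hours

153 hours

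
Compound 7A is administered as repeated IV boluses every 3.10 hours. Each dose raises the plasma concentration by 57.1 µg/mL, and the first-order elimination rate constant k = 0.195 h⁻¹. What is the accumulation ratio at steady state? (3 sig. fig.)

2.20

Fraction remaining after one interval: e^(−kτ) = e^(−0.1950 × 3.10) = 0.5463
R = 1 / (1 − 0.5463) = 1 / 0.4537 ≈ 2.20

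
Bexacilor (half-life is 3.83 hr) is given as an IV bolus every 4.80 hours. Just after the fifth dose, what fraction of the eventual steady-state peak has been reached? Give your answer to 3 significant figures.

k = ln 2 / 3.83 = 0.1810 hr⁻¹
f_n = 1 − e^(−nkτ) = 1 − e^(−5 × 0.1810 × 4.80) = 1 − e^(−4.343) = 1 − 0.01299 ≈ 0.987

0.987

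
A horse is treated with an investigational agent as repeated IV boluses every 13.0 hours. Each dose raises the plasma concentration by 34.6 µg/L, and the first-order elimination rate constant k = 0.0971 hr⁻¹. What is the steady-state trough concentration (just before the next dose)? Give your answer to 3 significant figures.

13.7 µg/L

Fraction remaining after one interval: e^(−kτ) = e^(−0.09710 × 13.0) = 0.2830
R = 1 / (1 − 0.2830) = 1.395
Css,max = 34.6 × 1.395 = 48.26 µg/L
Css,min = Css,max × e^(−kτ) = 48.26 × 0.2830 ≈ 13.7 µg/L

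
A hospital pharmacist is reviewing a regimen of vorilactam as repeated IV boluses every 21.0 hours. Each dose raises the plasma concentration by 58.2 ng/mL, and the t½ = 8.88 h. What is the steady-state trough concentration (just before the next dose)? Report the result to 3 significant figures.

k = ln 2 / 8.88 = 0.07806 h⁻¹
Fraction remaining after one interval: e^(−kτ) = e^(−0.07806 × 21.0) = 0.1941
R = 1 / (1 − 0.1941) = 1.241
Css,max = 58.2 × 1.241 = 72.22 ng/mL
Css,min = Css,max × e^(−kτ) = 72.22 × 0.1941 ≈ 14.0 ng/mL

14.0 ng/mL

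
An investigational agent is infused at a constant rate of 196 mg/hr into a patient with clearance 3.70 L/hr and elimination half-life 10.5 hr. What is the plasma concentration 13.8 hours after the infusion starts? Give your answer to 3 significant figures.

31.7 mg/L

Css = rate / CL = 196 / 3.70 = 52.97 mg/L
k = ln 2 / 10.5 = 0.06601 hr⁻¹
C(t) = Css (1 − e^(−kt)) = 52.97 × (1 − e^(−0.9110)) = 52.97 × 0.5979 ≈ 31.7 mg/L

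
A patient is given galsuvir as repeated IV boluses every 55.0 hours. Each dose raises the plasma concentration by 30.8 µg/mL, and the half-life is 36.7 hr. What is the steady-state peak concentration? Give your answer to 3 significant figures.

47.7 µg/mL

k = ln 2 / 36.7 = 0.01889 hr⁻¹
Fraction remaining after one interval: e^(−kτ) = e^(−0.01889 × 55.0) = 0.3539
R = 1 / (1 − 0.3539) = 1.548
Css,max = 30.8 × 1.548 ≈ 47.7 µg/mL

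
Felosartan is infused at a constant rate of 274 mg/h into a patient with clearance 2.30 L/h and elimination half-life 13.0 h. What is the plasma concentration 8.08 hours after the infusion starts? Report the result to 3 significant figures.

41.7 mg/L

Css = rate / CL = 274 / 2.30 = 119.1 mg/L
k = ln 2 / 13.0 = 0.05332 h⁻¹
C(t) = Css (1 − e^(−kt)) = 119.1 × (1 − e^(−0.4308)) = 119.1 × 0.3500 ≈ 41.7 mg/L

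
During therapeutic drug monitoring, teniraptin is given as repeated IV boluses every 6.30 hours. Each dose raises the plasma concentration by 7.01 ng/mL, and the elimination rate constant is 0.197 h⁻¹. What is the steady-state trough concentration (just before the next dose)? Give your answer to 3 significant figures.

2.85 ng/mL

Fraction remaining after one interval: e^(−kτ) = e^(−0.1970 × 6.30) = 0.2891
R = 1 / (1 − 0.2891) = 1.407
Css,max = 7.01 × 1.407 = 9.860 ng/mL
Css,min = Css,max × e^(−kτ) = 9.860 × 0.2891 ≈ 2.85 ng/mL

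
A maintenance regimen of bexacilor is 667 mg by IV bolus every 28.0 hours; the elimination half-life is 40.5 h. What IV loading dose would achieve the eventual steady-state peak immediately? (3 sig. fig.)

k = ln 2 / 40.5 = 0.01711 h⁻¹
Accumulation ratio R = 1 / (1 − e^(−kτ)) = 1 / (1 − e^(−0.01711×28.0)) = 1 / (1 − 0.6193) = 2.627
Loading dose = maintenance dose × R = 667 × 2.627 ≈ 1750 mg

1750 mg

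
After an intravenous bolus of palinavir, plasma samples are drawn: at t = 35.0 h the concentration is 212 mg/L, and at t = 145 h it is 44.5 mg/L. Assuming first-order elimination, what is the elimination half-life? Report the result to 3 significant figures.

48.8 hours

k = ln(C₁/C₂) / (t₂ − t₁) = ln(212/44.5) / (145 − 35.0)
  = 1.561 / 110.0 = 0.01419 h⁻¹
t½ = ln 2 / k = ln 2 / 0.01419 ≈ 48.8 hours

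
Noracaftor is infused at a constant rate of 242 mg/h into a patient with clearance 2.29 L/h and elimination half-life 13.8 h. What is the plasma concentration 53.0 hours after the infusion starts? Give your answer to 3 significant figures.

Css = rate / CL = 242 / 2.29 = 105.7 mg/L
k = ln 2 / 13.8 = 0.05023 h⁻¹
C(t) = Css (1 − e^(−kt)) = 105.7 × (1 − e^(−2.662)) = 105.7 × 0.9302 ≈ 98.3 mg/L

98.3 mg/L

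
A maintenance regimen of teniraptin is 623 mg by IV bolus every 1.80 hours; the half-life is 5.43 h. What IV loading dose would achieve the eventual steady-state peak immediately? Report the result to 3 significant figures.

3030 mg

k = ln 2 / 5.43 = 0.1277 h⁻¹
Accumulation ratio R = 1 / (1 − e^(−kτ)) = 1 / (1 − e^(−0.1277×1.80)) = 1 / (1 − 0.7947) = 4.871
Loading dose = maintenance dose × R = 623 × 4.871 ≈ 3030 mg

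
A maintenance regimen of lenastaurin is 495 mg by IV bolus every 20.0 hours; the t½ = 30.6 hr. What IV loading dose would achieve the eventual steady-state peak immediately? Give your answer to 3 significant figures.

k = ln 2 / 30.6 = 0.02265 hr⁻¹
Accumulation ratio R = 1 / (1 − e^(−kτ)) = 1 / (1 − e^(−0.02265×20.0)) = 1 / (1 − 0.6357) = 2.745
Loading dose = maintenance dose × R = 495 × 2.745 ≈ 1360 mg

1360 mg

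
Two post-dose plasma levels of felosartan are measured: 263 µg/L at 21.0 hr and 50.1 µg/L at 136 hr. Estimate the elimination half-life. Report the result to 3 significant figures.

k = ln(C₁/C₂) / (t₂ − t₁) = ln(263/50.1) / (136 − 21.0)
  = 1.658 / 115.0 = 0.01442 hr⁻¹
t½ = ln 2 / k = ln 2 / 0.01442 ≈ 48.1 hours

48.1 hours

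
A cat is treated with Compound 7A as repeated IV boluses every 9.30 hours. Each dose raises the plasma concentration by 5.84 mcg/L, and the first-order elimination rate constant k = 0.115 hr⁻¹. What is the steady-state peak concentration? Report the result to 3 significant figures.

Fraction remaining after one interval: e^(−kτ) = e^(−0.1150 × 9.30) = 0.3432
R = 1 / (1 − 0.3432) = 1.522
Css,max = 5.84 × 1.522 ≈ 8.89 mcg/L

8.89 mcg/L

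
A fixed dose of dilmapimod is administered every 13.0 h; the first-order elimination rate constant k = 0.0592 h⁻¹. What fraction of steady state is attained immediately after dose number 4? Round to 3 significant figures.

f_n = 1 − e^(−nkτ) = 1 − e^(−4 × 0.05920 × 13.0) = 1 − e^(−3.078) = 1 − 0.04603 ≈ 0.954

0.954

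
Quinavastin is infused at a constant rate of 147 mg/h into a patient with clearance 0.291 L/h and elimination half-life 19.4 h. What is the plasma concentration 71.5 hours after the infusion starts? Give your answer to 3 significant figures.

Css = rate / CL = 147 / 0.291 = 505.2 µg/mL
k = ln 2 / 19.4 = 0.03573 h⁻¹
C(t) = Css (1 − e^(−kt)) = 505.2 × (1 − e^(−2.555)) = 505.2 × 0.9223 ≈ 466 µg/mL

466 µg/mL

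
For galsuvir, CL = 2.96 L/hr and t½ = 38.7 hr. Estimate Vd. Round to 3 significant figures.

k = ln 2 / t½ = ln 2 / 38.7 = 0.01791 hr⁻¹
V = CL / k = 2.96 / 0.01791 ≈ 165 L

165 L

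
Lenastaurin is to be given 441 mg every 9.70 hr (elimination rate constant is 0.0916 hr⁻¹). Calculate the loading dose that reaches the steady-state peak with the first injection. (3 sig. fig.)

749 mg

Accumulation ratio R = 1 / (1 − e^(−kτ)) = 1 / (1 − e^(−0.09160×9.70)) = 1 / (1 − 0.4113) = 1.699
Loading dose = maintenance dose × R = 441 × 1.699 ≈ 749 mg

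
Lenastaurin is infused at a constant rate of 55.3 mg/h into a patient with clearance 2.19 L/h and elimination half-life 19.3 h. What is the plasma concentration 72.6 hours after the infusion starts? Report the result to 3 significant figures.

23.4 mg/L

Css = rate / CL = 55.3 / 2.19 = 25.25 mg/L
k = ln 2 / 19.3 = 0.03591 h⁻¹
C(t) = Css (1 − e^(−kt)) = 25.25 × (1 − e^(−2.607)) = 25.25 × 0.9263 ≈ 23.4 mg/L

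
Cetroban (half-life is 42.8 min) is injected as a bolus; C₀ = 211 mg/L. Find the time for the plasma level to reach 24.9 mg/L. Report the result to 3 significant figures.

132 minutes

k = ln 2 / 42.8 = 0.01620 min⁻¹
C(t) = C₀ e^(−kt)  ⇒  t = ln(C₀/C) / k
t = ln(211/24.9) / 0.01620 = 2.137 / 0.01620 ≈ 132 minutes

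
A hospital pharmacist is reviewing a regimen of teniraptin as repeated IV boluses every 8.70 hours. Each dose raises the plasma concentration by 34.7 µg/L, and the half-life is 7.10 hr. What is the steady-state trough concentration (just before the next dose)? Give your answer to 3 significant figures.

25.9 µg/L

k = ln 2 / 7.10 = 0.09763 hr⁻¹
Fraction remaining after one interval: e^(−kτ) = e^(−0.09763 × 8.70) = 0.4277
R = 1 / (1 − 0.4277) = 1.747
Css,max = 34.7 × 1.747 = 60.63 µg/L
Css,min = Css,max × e^(−kτ) = 60.63 × 0.4277 ≈ 25.9 µg/L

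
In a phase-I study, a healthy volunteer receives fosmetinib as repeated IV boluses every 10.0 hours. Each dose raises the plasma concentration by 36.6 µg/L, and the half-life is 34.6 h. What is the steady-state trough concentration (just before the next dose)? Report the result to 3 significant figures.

165 µg/L

k = ln 2 / 34.6 = 0.02003 h⁻¹
Fraction remaining after one interval: e^(−kτ) = e^(−0.02003 × 10.0) = 0.8185
R = 1 / (1 − 0.8185) = 5.508
Css,max = 36.6 × 5.508 = 201.6 µg/L
Css,min = Css,max × e^(−kτ) = 201.6 × 0.8185 ≈ 165 µg/L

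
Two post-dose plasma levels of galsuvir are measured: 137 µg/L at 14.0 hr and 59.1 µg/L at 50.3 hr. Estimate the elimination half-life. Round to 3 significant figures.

k = ln(C₁/C₂) / (t₂ − t₁) = ln(137/59.1) / (50.3 − 14.0)
  = 0.8408 / 36.30 = 0.02316 hr⁻¹
t½ = ln 2 / k = ln 2 / 0.02316 ≈ 29.9 hours

29.9 hours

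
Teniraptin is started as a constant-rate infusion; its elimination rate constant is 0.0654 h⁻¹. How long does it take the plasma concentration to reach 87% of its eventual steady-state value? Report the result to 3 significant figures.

f = 1 − e^(−kt)  ⇒  t = −ln(1 − f) / k
t = −ln(1 − 0.87) / 0.06540 = 2.040 / 0.06540 ≈ 31.2 hours

31.2 hours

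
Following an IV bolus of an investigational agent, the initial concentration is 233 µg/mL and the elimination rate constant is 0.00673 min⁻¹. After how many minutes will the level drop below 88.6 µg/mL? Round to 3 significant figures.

C(t) = C₀ e^(−kt)  ⇒  t = ln(C₀/C) / k
t = ln(233/88.6) / 0.006730 = 0.9669 / 0.006730 ≈ 144 minutes

144 minutes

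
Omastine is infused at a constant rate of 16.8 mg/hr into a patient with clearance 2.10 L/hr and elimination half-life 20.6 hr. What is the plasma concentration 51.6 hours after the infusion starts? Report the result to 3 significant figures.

Css = rate / CL = 16.8 / 2.10 = 8.000 mg/L
k = ln 2 / 20.6 = 0.03365 hr⁻¹
C(t) = Css (1 − e^(−kt)) = 8.000 × (1 − e^(−1.736)) = 8.000 × 0.8238 ≈ 6.59 mg/L

6.59 mg/L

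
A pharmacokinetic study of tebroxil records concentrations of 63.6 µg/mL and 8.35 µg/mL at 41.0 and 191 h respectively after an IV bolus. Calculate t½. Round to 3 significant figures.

k = ln(C₁/C₂) / (t₂ − t₁) = ln(63.6/8.35) / (191 − 41.0)
  = 2.030 / 150.0 = 0.01354 h⁻¹
t½ = ln 2 / k = ln 2 / 0.01354 ≈ 51.2 hours

51.2 hours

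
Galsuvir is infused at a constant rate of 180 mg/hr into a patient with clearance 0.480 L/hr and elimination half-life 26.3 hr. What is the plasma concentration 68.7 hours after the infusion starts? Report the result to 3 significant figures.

314 µg/mL

Css = rate / CL = 180 / 0.480 = 375.0 µg/mL
k = ln 2 / 26.3 = 0.02636 hr⁻¹
C(t) = Css (1 − e^(−kt)) = 375.0 × (1 − e^(−1.811)) = 375.0 × 0.8364 ≈ 314 µg/mL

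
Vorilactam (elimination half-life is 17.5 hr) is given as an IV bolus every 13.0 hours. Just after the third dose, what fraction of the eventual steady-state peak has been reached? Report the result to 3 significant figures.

0.787

k = ln 2 / 17.5 = 0.03961 hr⁻¹
f_n = 1 − e^(−nkτ) = 1 − e^(−3 × 0.03961 × 13.0) = 1 − e^(−1.545) = 1 − 0.2134 ≈ 0.787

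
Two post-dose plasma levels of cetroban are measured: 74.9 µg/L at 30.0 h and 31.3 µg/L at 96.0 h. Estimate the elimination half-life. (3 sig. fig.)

52.4 hours

k = ln(C₁/C₂) / (t₂ − t₁) = ln(74.9/31.3) / (96.0 − 30.0)
  = 0.8725 / 66.00 = 0.01322 h⁻¹
t½ = ln 2 / k = ln 2 / 0.01322 ≈ 52.4 hours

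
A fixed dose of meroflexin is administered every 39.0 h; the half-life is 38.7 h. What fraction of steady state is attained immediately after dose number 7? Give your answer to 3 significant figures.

k = ln 2 / 38.7 = 0.01791 h⁻¹
f_n = 1 − e^(−nkτ) = 1 − e^(−7 × 0.01791 × 39.0) = 1 − e^(−4.890) = 1 − 0.007524 ≈ 0.992

0.992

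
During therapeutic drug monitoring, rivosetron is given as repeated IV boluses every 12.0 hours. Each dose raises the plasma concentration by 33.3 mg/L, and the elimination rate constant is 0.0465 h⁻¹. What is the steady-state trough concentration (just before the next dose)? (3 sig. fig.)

Fraction remaining after one interval: e^(−kτ) = e^(−0.04650 × 12.0) = 0.5724
R = 1 / (1 − 0.5724) = 2.338
Css,max = 33.3 × 2.338 = 77.87 mg/L
Css,min = Css,max × e^(−kτ) = 77.87 × 0.5724 ≈ 44.6 mg/L

44.6 mg/L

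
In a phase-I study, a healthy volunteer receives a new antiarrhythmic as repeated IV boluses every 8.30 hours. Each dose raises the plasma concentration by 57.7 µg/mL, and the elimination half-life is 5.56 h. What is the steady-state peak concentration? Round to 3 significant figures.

k = ln 2 / 5.56 = 0.1247 h⁻¹
Fraction remaining after one interval: e^(−kτ) = e^(−0.1247 × 8.30) = 0.3553
R = 1 / (1 − 0.3553) = 1.551
Css,max = 57.7 × 1.551 ≈ 89.5 µg/mL

89.5 µg/mL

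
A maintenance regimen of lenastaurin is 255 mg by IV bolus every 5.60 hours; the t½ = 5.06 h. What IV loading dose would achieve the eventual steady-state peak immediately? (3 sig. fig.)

476 mg

k = ln 2 / 5.06 = 0.1370 h⁻¹
Accumulation ratio R = 1 / (1 − e^(−kτ)) = 1 / (1 − e^(−0.1370×5.60)) = 1 / (1 − 0.4643) = 1.867
Loading dose = maintenance dose × R = 255 × 1.867 ≈ 476 mg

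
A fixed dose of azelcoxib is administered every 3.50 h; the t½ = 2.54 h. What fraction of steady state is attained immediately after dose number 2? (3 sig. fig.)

k = ln 2 / 2.54 = 0.2729 h⁻¹
f_n = 1 − e^(−nkτ) = 1 − e^(−2 × 0.2729 × 3.50) = 1 − e^(−1.910) = 1 − 0.1480 ≈ 0.852

0.852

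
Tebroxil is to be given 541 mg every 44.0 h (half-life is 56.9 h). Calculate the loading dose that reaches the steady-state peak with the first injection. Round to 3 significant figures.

k = ln 2 / 56.9 = 0.01218 h⁻¹
Accumulation ratio R = 1 / (1 − e^(−kτ)) = 1 / (1 − e^(−0.01218×44.0)) = 1 / (1 − 0.5851) = 2.410
Loading dose = maintenance dose × R = 541 × 2.410 ≈ 1300 mg

1300 mg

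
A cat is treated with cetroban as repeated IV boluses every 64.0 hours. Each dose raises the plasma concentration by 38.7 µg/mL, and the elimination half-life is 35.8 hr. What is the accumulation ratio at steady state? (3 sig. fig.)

1.41

k = ln 2 / 35.8 = 0.01936 hr⁻¹
Fraction remaining after one interval: e^(−kτ) = e^(−0.01936 × 64.0) = 0.2896
R = 1 / (1 − 0.2896) = 1 / 0.7104 ≈ 1.41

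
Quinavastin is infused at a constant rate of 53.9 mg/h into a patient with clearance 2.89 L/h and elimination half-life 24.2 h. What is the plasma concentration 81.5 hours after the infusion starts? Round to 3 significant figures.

Css = rate / CL = 53.9 / 2.89 = 18.65 mg/L
k = ln 2 / 24.2 = 0.02864 h⁻¹
C(t) = Css (1 − e^(−kt)) = 18.65 × (1 − e^(−2.334)) = 18.65 × 0.9031 ≈ 16.8 mg/L

16.8 mg/L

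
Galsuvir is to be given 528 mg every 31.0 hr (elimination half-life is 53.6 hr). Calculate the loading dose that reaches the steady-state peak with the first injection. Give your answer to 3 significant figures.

1600 mg

k = ln 2 / 53.6 = 0.01293 hr⁻¹
Accumulation ratio R = 1 / (1 − e^(−kτ)) = 1 / (1 − e^(−0.01293×31.0)) = 1 / (1 − 0.6697) = 3.028
Loading dose = maintenance dose × R = 528 × 3.028 ≈ 1600 mg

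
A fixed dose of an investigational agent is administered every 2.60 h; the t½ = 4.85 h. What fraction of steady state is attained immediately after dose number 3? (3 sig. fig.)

k = ln 2 / 4.85 = 0.1429 h⁻¹
f_n = 1 − e^(−nkτ) = 1 − e^(−3 × 0.1429 × 2.60) = 1 − e^(−1.115) = 1 − 0.3280 ≈ 0.672

0.672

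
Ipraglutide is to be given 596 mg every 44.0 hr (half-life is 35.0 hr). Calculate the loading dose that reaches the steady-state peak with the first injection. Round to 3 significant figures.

1020 mg

k = ln 2 / 35.0 = 0.01980 hr⁻¹
Accumulation ratio R = 1 / (1 − e^(−kτ)) = 1 / (1 − e^(−0.01980×44.0)) = 1 / (1 − 0.4184) = 1.719
Loading dose = maintenance dose × R = 596 × 1.719 ≈ 1020 mg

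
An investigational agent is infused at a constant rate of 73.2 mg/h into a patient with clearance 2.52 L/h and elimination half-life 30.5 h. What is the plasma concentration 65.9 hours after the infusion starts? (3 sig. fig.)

Css = rate / CL = 73.2 / 2.52 = 29.05 mg/L
k = ln 2 / 30.5 = 0.02273 h⁻¹
C(t) = Css (1 − e^(−kt)) = 29.05 × (1 − e^(−1.498)) = 29.05 × 0.7763 ≈ 22.6 mg/L

22.6 mg/L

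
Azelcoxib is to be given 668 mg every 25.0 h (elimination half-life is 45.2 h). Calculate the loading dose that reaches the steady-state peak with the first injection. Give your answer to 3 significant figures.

2100 mg

k = ln 2 / 45.2 = 0.01534 h⁻¹
Accumulation ratio R = 1 / (1 − e^(−kτ)) = 1 / (1 − e^(−0.01534×25.0)) = 1 / (1 − 0.6816) = 3.140
Loading dose = maintenance dose × R = 668 × 3.140 ≈ 2100 mg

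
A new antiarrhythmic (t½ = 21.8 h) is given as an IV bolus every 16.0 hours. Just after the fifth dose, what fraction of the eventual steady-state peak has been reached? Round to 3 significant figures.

k = ln 2 / 21.8 = 0.03180 h⁻¹
f_n = 1 − e^(−nkτ) = 1 − e^(−5 × 0.03180 × 16.0) = 1 − e^(−2.544) = 1 − 0.07858 ≈ 0.921

0.921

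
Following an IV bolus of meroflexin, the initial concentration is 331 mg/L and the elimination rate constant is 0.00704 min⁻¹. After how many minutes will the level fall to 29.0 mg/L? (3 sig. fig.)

346 minutes

C(t) = C₀ e^(−kt)  ⇒  t = ln(C₀/C) / k
t = ln(331/29.0) / 0.007040 = 2.435 / 0.007040 ≈ 346 minutes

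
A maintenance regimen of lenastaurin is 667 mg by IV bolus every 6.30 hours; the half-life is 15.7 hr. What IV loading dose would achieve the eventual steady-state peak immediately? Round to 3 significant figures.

2750 mg

k = ln 2 / 15.7 = 0.04415 hr⁻¹
Accumulation ratio R = 1 / (1 − e^(−kτ)) = 1 / (1 − e^(−0.04415×6.30)) = 1 / (1 − 0.7572) = 4.118
Loading dose = maintenance dose × R = 667 × 4.118 ≈ 2750 mg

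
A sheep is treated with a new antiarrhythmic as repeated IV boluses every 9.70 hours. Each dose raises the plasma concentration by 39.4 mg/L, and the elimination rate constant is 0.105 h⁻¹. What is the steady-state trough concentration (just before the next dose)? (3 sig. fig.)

22.3 mg/L

Fraction remaining after one interval: e^(−kτ) = e^(−0.1050 × 9.70) = 0.3611
R = 1 / (1 − 0.3611) = 1.565
Css,max = 39.4 × 1.565 = 61.67 mg/L
Css,min = Css,max × e^(−kτ) = 61.67 × 0.3611 ≈ 22.3 mg/L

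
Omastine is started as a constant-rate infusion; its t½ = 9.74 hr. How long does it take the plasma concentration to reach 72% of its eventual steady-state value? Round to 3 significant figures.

k = ln 2 / 9.74 = 0.07117 hr⁻¹
f = 1 − e^(−kt)  ⇒  t = −ln(1 − f) / k
t = −ln(1 − 0.72) / 0.07117 = 1.273 / 0.07117 ≈ 17.9 hours

17.9 hours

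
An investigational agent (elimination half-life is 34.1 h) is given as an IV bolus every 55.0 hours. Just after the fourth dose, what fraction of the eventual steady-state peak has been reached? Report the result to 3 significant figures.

0.989

k = ln 2 / 34.1 = 0.02033 h⁻¹
f_n = 1 − e^(−nkτ) = 1 − e^(−4 × 0.02033 × 55.0) = 1 − e^(−4.472) = 1 − 0.01143 ≈ 0.989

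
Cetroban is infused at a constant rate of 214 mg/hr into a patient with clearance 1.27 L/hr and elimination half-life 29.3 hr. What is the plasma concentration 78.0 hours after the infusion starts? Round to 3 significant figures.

Css = rate / CL = 214 / 1.27 = 168.5 mg/L
k = ln 2 / 29.3 = 0.02366 hr⁻¹
C(t) = Css (1 − e^(−kt)) = 168.5 × (1 − e^(−1.845)) = 168.5 × 0.8420 ≈ 142 mg/L

142 mg/L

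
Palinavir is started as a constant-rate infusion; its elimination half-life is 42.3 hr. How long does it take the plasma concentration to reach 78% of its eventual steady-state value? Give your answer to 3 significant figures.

k = ln 2 / 42.3 = 0.01639 hr⁻¹
f = 1 − e^(−kt)  ⇒  t = −ln(1 − f) / k
t = −ln(1 − 0.78) / 0.01639 = 1.514 / 0.01639 ≈ 92.4 hours

92.4 hours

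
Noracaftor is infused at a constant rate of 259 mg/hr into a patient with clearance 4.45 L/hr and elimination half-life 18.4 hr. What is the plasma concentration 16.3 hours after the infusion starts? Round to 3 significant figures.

Css = rate / CL = 259 / 4.45 = 58.20 mg/L
k = ln 2 / 18.4 = 0.03767 hr⁻¹
C(t) = Css (1 − e^(−kt)) = 58.20 × (1 − e^(−0.6140)) = 58.20 × 0.4588 ≈ 26.7 mg/L

26.7 mg/L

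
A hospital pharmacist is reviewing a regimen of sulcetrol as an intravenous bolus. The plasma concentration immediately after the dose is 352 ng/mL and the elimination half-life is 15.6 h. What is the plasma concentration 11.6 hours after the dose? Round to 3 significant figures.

k = ln 2 / 15.6 = 0.04443 h⁻¹
C(t) = C₀ e^(−kt) = 352 × e^(−0.04443 × 11.6) = 352 × e^(−0.5154) = 352 × 0.5973 ≈ 210 ng/mL

210 ng/mL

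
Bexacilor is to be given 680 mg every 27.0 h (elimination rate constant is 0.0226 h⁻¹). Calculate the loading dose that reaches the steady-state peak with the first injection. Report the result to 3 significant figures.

Accumulation ratio R = 1 / (1 − e^(−kτ)) = 1 / (1 − e^(−0.02260×27.0)) = 1 / (1 − 0.5432) = 2.189
Loading dose = maintenance dose × R = 680 × 2.189 ≈ 1490 mg

1490 mg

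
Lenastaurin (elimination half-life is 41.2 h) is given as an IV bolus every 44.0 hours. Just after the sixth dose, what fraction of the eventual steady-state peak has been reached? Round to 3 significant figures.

k = ln 2 / 41.2 = 0.01682 h⁻¹
f_n = 1 − e^(−nkτ) = 1 − e^(−6 × 0.01682 × 44.0) = 1 − e^(−4.442) = 1 − 0.01178 ≈ 0.988

0.988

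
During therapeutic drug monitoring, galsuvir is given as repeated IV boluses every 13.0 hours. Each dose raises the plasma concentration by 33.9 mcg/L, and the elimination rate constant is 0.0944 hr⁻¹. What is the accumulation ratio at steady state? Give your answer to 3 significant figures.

1.41

Fraction remaining after one interval: e^(−kτ) = e^(−0.09440 × 13.0) = 0.2931
R = 1 / (1 − 0.2931) = 1 / 0.7069 ≈ 1.41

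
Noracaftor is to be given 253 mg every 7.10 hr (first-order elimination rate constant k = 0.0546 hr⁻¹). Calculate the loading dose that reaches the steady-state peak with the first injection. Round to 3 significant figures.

Accumulation ratio R = 1 / (1 − e^(−kτ)) = 1 / (1 − e^(−0.05460×7.10)) = 1 / (1 − 0.6786) = 3.112
Loading dose = maintenance dose × R = 253 × 3.112 ≈ 787 mg

787 mg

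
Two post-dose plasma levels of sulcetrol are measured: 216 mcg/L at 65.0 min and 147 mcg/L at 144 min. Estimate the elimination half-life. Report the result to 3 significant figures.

k = ln(C₁/C₂) / (t₂ − t₁) = ln(216/147) / (144 − 65.0)
  = 0.3848 / 79.00 = 0.004871 min⁻¹
t½ = ln 2 / k = ln 2 / 0.004871 ≈ 142 minutes

142 minutes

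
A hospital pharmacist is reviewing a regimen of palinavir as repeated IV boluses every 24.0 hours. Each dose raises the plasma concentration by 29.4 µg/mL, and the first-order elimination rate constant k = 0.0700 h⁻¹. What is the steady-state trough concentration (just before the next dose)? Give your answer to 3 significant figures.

Fraction remaining after one interval: e^(−kτ) = e^(−0.07000 × 24.0) = 0.1864
R = 1 / (1 − 0.1864) = 1.229
Css,max = 29.4 × 1.229 = 36.13 µg/mL
Css,min = Css,max × e^(−kτ) = 36.13 × 0.1864 ≈ 6.73 µg/mL

6.73 µg/mL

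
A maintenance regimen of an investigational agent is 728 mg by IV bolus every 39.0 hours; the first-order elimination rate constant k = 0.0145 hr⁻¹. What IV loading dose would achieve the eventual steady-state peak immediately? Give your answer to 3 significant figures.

Accumulation ratio R = 1 / (1 − e^(−kτ)) = 1 / (1 − e^(−0.01450×39.0)) = 1 / (1 − 0.5681) = 2.315
Loading dose = maintenance dose × R = 728 × 2.315 ≈ 1690 mg

1690 mg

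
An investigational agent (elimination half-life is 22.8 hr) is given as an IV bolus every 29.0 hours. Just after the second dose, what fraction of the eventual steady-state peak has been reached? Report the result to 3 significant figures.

k = ln 2 / 22.8 = 0.03040 hr⁻¹
f_n = 1 − e^(−nkτ) = 1 − e^(−2 × 0.03040 × 29.0) = 1 − e^(−1.763) = 1 − 0.1715 ≈ 0.829

0.829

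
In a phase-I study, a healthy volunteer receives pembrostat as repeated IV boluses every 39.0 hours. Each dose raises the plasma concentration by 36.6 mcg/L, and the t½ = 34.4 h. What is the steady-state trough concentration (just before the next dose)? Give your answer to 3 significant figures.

30.6 mcg/L

k = ln 2 / 34.4 = 0.02015 h⁻¹
Fraction remaining after one interval: e^(−kτ) = e^(−0.02015 × 39.0) = 0.4557
R = 1 / (1 − 0.4557) = 1.837
Css,max = 36.6 × 1.837 = 67.25 mcg/L
Css,min = Css,max × e^(−kτ) = 67.25 × 0.4557 ≈ 30.6 mcg/L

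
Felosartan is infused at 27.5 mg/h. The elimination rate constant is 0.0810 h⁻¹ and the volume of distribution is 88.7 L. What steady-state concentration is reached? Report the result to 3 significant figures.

3.83 mg/L

CL = k · V = 0.0810 × 88.7 = 7.185 L/h
Css = rate / CL = 27.5 / 7.185 ≈ 3.83 mg/L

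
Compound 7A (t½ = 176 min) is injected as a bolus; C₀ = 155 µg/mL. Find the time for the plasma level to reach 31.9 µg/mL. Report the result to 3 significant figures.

k = ln 2 / 176 = 0.003938 min⁻¹
C(t) = C₀ e^(−kt)  ⇒  t = ln(C₀/C) / k
t = ln(155/31.9) / 0.003938 = 1.581 / 0.003938 ≈ 401 minutes

401 minutes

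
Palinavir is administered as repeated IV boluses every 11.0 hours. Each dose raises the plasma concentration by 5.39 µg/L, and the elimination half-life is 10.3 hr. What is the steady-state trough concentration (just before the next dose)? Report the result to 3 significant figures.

4.92 µg/L

k = ln 2 / 10.3 = 0.06730 hr⁻¹
Fraction remaining after one interval: e^(−kτ) = e^(−0.06730 × 11.0) = 0.4770
R = 1 / (1 − 0.4770) = 1.912
Css,max = 5.39 × 1.912 = 10.31 µg/L
Css,min = Css,max × e^(−kτ) = 10.31 × 0.4770 ≈ 4.92 µg/L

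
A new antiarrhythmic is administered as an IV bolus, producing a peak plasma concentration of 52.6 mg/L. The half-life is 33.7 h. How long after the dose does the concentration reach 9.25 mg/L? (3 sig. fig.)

84.5 hours

k = ln 2 / 33.7 = 0.02057 h⁻¹
C(t) = C₀ e^(−kt)  ⇒  t = ln(C₀/C) / k
t = ln(52.6/9.25) / 0.02057 = 1.738 / 0.02057 ≈ 84.5 hours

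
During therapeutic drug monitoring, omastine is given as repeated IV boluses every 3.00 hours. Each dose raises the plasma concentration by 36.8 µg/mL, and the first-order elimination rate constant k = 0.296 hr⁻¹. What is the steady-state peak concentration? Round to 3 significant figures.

Fraction remaining after one interval: e^(−kτ) = e^(−0.2960 × 3.00) = 0.4115
R = 1 / (1 − 0.4115) = 1.699
Css,max = 36.8 × 1.699 ≈ 62.5 µg/mL

62.5 µg/mL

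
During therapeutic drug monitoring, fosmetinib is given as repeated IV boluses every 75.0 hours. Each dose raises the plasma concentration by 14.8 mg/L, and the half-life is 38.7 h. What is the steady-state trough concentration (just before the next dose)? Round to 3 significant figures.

5.23 mg/L

k = ln 2 / 38.7 = 0.01791 h⁻¹
Fraction remaining after one interval: e^(−kτ) = e^(−0.01791 × 75.0) = 0.2610
R = 1 / (1 − 0.2610) = 1.353
Css,max = 14.8 × 1.353 = 20.03 mg/L
Css,min = Css,max × e^(−kτ) = 20.03 × 0.2610 ≈ 5.23 mg/L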